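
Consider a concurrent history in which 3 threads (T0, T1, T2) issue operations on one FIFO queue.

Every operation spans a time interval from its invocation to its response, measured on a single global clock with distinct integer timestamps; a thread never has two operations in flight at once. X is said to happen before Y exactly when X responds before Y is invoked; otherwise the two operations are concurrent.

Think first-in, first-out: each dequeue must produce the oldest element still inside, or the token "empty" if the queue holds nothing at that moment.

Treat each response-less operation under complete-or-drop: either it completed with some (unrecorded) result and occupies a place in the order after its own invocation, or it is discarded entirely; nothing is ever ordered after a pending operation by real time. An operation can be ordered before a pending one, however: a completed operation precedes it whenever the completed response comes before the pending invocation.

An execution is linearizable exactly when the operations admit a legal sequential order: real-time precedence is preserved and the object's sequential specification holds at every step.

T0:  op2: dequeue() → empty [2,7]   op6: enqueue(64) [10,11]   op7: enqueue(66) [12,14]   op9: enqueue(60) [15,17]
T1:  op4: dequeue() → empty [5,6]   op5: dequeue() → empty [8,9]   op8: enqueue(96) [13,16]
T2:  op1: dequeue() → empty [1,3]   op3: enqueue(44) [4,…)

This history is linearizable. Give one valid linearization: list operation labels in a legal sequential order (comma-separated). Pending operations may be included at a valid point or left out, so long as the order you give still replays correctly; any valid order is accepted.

after step 1 (op1 dequeue() → empty): queue <>
after step 2 (op2 dequeue() → empty): queue <>
after step 3 (op4 dequeue() → empty): queue <>
after step 4 (op5 dequeue() → empty): queue <>
after step 5 (op3 enqueue(44) (pending, included)): queue <44>
after step 6 (op6 enqueue(64)): queue <44,64>
after step 7 (op7 enqueue(66)): queue <44,64,66>
after step 8 (op8 enqueue(96)): queue <44,64,66,96>
after step 9 (op9 enqueue(60)): queue <44,64,66,96,60>

op1, op2, op4, op5, op3, op6, op7, op8, op9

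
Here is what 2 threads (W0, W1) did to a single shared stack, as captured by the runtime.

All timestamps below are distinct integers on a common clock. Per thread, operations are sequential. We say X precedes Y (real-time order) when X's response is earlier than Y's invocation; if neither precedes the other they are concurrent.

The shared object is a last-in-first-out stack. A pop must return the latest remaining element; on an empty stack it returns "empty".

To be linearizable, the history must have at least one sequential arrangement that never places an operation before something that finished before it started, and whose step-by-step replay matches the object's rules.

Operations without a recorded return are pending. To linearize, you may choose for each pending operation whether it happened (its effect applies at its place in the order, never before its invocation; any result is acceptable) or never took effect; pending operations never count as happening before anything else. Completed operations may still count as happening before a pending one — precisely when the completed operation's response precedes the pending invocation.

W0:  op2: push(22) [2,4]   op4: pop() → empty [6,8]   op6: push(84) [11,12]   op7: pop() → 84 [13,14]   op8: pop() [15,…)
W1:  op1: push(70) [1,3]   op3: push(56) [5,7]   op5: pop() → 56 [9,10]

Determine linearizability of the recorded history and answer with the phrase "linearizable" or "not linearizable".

not linearizable

the violation lands at event 8, op4's response at time 8: events 1..7 linearize, events 1..8 do not
no legal order exists: 4 real-time-consistent candidates over 4 completed stack operations, all rejected
take op1, op2, op3, op4: step 4 already fails, because op4 pop() → empty cannot occur there
take op1, op2, op4, op3: step 3 already fails, because op4 pop() → empty cannot occur there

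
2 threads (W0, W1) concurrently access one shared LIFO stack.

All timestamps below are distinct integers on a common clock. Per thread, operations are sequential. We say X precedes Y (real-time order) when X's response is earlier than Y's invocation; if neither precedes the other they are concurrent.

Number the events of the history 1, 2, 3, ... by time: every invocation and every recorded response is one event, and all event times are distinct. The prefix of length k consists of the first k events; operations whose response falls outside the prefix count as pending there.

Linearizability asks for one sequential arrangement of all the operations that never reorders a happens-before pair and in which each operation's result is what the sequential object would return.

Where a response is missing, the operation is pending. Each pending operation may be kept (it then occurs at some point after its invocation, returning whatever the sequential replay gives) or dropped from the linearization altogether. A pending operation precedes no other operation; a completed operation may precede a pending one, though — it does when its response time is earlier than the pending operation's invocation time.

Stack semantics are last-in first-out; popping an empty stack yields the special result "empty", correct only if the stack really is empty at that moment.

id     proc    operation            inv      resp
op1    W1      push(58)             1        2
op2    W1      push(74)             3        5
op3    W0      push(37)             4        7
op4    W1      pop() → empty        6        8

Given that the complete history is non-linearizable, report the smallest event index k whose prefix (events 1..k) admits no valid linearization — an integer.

8

one valid order for events 1..7 is op1, op2, op3:
step 1: op1 push(58) — stack <58>
step 2: op2 push(74) — stack <58,74>
step 3: op3 push(37) — stack <58,74,37>
adding event 8 (op4 responds at 8) leaves no legal real-time order
e.g. op1, op2, op3, op4: illegal at step 4, since op4 pop() → empty cannot apply there
e.g. op1, op2, op4, op3: illegal at step 3, since op4 pop() → empty cannot apply there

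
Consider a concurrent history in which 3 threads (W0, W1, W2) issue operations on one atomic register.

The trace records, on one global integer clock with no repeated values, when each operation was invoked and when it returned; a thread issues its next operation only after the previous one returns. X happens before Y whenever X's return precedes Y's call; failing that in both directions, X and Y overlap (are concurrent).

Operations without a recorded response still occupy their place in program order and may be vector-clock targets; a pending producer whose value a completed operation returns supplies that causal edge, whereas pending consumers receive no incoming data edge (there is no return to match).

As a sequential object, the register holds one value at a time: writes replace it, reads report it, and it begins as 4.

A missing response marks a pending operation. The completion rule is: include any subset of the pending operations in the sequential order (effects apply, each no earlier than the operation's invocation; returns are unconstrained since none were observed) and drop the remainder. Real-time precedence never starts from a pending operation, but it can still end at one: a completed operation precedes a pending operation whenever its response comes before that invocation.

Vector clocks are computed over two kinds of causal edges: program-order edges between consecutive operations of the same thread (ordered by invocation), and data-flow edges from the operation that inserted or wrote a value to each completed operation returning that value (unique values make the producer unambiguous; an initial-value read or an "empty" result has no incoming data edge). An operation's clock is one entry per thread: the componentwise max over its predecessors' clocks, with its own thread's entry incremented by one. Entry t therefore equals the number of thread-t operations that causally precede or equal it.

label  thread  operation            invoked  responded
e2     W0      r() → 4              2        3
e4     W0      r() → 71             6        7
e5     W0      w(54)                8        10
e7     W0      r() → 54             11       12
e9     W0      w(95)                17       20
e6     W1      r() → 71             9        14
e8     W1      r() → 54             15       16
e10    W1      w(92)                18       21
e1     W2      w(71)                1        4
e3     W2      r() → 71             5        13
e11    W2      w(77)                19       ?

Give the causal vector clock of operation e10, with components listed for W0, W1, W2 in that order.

(3, 3, 1)

no predecessors for e1 (invoked 1): W2 increments from zero → (0, 0, 1)
no predecessors for e2 (invoked 2): W0 increments from zero → (1, 0, 0)
merge at e3 (invoked 5): VC(e1)=(0, 0, 1), own-thread bump on W2 → (0, 0, 2)
merge at e6 (invoked 9): VC(e1)=(0, 0, 1), own-thread bump on W1 → (0, 1, 1)
merge at e11 (invoked 19): VC(e3)=(0, 0, 2), own-thread bump on W2 → (0, 0, 3)
merge at e4 (invoked 6): VC(e1)=(0, 0, 1), VC(e2)=(1, 0, 0), own-thread bump on W0 → (2, 0, 1)
merge at e5 (invoked 8): VC(e4)=(2, 0, 1), own-thread bump on W0 → (3, 0, 1)
merge at e7 (invoked 11): VC(e5)=(3, 0, 1), own-thread bump on W0 → (4, 0, 1)
merge at e8 (invoked 15): VC(e5)=(3, 0, 1), VC(e6)=(0, 1, 1), own-thread bump on W1 → (3, 2, 1)
merge at e9 (invoked 17): VC(e7)=(4, 0, 1), own-thread bump on W0 → (5, 0, 1)
merge at e10 (invoked 18): VC(e8)=(3, 2, 1), own-thread bump on W1 → (3, 3, 1)
target: VC(e10) = (3, 3, 1)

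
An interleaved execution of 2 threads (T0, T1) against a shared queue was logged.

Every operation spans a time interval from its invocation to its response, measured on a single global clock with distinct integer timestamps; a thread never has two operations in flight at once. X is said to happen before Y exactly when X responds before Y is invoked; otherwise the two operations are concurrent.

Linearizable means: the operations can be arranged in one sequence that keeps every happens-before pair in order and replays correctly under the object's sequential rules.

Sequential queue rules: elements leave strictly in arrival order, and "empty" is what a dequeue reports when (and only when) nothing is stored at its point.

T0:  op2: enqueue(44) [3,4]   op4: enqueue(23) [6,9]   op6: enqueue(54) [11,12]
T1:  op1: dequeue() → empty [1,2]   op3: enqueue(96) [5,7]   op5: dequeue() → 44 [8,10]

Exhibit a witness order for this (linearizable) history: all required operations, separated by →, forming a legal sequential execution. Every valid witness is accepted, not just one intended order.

after step 1 (op1 dequeue() → empty): queue <>
after step 2 (op2 enqueue(44)): queue <44>
after step 3 (op3 enqueue(96)): queue <44,96>
after step 4 (op4 enqueue(23)): queue <44,96,23>
after step 5 (op5 dequeue() → 44): queue <96,23>
after step 6 (op6 enqueue(54)): queue <96,23,54>

op1 → op2 → op3 → op4 → op5 → op6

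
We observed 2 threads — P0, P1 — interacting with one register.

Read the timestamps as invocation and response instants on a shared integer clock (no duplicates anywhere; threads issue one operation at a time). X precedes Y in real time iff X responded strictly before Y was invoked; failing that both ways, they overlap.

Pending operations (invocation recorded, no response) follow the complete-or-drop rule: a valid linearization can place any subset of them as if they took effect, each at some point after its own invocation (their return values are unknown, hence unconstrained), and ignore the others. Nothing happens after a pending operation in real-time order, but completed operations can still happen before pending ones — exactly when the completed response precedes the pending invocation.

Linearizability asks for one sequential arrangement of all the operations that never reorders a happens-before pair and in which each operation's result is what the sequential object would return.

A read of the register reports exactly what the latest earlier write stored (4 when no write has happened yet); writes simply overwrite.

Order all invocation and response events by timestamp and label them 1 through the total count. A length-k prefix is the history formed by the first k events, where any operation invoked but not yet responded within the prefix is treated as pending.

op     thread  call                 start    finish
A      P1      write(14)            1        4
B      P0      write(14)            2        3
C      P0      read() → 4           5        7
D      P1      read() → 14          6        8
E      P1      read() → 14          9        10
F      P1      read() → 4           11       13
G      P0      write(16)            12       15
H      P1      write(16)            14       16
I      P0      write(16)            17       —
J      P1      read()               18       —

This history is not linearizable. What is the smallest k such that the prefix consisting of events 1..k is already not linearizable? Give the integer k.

a valid linearization of events 1..6 exists, for instance A, B:
after step 1 (A write(14)): value 14
after step 2 (B write(14)): value 14
event 7 — C's response, time 7 — after it, nothing linearizes
include/drop combinations of the 1 pending operation (D) were all tried; none helps
one such order, A, B, C (pending dropped), breaks at step 3 where C read() → 4 is illegal
one such order, B, A, C (pending dropped), breaks at step 3 where C read() → 4 is illegal

7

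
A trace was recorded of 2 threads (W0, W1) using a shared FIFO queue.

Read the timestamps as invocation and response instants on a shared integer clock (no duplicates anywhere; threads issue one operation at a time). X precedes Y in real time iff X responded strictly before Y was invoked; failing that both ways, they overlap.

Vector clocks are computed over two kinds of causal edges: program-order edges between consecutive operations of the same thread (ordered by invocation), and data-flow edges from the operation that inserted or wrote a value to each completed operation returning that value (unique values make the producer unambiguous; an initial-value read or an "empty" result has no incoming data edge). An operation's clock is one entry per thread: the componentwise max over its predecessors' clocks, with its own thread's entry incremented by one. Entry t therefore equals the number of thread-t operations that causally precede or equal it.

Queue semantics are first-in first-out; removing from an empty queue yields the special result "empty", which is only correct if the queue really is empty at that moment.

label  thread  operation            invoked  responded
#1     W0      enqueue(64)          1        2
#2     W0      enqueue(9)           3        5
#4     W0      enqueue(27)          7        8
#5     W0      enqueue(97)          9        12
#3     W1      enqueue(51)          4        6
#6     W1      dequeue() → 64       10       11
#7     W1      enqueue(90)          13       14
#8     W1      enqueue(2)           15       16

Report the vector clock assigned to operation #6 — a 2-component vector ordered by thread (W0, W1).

invoked at 4, #3 has no predecessors; its own W1 bump gives (0, 1)
invoked at 1, #1 has no predecessors; its own W0 bump gives (1, 0)
invoked at 3, #2 merges VC(#1)=(1, 0) and bumps W0's slot → (2, 0)
invoked at 10, #6 merges VC(#1)=(1, 0), VC(#3)=(0, 1) and bumps W1's slot → (1, 2)
invoked at 7, #4 merges VC(#2)=(2, 0) and bumps W0's slot → (3, 0)
invoked at 13, #7 merges VC(#6)=(1, 2) and bumps W1's slot → (1, 3)
invoked at 9, #5 merges VC(#4)=(3, 0) and bumps W0's slot → (4, 0)
invoked at 15, #8 merges VC(#7)=(1, 3) and bumps W1's slot → (1, 4)
target: VC(#6) = (1, 2)

(1, 2)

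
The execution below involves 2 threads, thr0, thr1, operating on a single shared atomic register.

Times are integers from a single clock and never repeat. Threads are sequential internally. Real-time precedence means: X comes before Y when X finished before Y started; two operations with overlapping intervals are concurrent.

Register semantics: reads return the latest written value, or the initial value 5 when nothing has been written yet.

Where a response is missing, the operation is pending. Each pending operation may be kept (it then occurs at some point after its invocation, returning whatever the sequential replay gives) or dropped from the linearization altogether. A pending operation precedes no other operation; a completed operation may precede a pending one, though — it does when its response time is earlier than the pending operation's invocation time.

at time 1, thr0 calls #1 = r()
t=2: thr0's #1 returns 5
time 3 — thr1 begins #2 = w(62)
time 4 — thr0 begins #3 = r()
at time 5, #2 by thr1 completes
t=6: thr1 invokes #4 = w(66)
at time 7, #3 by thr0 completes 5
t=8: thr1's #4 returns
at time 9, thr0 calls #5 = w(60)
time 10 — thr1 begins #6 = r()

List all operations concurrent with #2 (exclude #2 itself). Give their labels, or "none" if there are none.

#3

overlap test against #2 [3,5]: concurrent iff the interval meets 3..5
#1 [1,2]: before
#3 [4,7]: concurrent
#4 [6,8]: after
#5 [9,…): after
#6 [10,…): after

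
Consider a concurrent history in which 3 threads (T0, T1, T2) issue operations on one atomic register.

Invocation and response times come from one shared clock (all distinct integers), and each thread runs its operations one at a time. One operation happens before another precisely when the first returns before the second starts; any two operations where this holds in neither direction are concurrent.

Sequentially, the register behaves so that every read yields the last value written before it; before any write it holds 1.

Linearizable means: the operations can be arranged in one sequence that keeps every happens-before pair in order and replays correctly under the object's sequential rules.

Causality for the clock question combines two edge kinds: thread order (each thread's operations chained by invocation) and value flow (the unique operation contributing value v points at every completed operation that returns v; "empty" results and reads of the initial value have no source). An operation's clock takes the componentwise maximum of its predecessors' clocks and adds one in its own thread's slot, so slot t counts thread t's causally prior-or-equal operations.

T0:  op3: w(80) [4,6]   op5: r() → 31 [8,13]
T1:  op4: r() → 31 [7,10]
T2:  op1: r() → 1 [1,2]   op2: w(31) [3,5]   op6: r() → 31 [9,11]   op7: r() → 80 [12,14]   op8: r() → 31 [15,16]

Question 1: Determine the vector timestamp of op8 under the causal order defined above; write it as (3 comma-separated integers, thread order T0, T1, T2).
Answer: (1, 0, 5)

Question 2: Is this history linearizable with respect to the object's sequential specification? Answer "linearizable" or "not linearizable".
not linearizable

cut after 13 events: linearizable; cut after 14 events (op7 responds, time 14): not linearizable
no legal order exists: 16 real-time-consistent candidates over 7 completed atomic register operations, all rejected
one such order, op1, op2, op3, op4, op5, op6, op7, breaks at step 4 where op4 r() → 31 is illegal
one such order, op1, op2, op3, op4, op6, op5, op7, breaks at step 4 where op4 r() → 31 is illegal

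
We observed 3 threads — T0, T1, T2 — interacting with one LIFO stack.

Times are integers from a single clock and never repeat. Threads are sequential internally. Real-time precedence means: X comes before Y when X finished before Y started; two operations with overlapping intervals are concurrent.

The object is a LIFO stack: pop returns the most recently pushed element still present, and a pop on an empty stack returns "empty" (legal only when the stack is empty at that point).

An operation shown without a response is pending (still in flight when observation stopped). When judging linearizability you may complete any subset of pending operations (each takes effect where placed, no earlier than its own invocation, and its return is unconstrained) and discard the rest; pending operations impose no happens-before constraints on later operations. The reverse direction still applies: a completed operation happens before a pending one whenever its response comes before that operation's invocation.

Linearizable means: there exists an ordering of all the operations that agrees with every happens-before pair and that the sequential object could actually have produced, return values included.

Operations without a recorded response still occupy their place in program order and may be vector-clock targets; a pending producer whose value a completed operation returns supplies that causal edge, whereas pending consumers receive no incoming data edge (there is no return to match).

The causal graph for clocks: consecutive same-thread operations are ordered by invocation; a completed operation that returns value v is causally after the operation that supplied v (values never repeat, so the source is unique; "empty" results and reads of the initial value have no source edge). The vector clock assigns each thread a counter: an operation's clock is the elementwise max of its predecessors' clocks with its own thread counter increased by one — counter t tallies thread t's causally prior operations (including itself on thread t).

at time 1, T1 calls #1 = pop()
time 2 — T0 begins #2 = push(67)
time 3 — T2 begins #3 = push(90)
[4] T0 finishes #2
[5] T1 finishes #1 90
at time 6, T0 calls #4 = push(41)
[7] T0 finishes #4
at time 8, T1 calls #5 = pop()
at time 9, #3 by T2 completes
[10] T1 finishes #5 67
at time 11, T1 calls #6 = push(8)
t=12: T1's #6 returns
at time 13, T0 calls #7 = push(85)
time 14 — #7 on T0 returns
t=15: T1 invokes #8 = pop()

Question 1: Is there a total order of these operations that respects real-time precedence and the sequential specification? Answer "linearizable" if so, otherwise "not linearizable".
not linearizable

events 1..9 are fine; event 10 — the response of #5 at time 10 — makes the prefix non-linearizable
all 10 real-time-respecting orders fail — 5 completed LIFO stack operations, no legal replay
take #1, #2, #3, #4, #5: step 1 already fails, because #1 pop() → 90 cannot occur there
take #1, #2, #4, #3, #5: step 1 already fails, because #1 pop() → 90 cannot occur there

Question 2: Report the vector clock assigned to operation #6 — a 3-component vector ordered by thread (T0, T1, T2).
(1, 3, 1)

invoked at 3, #3 has no predecessors; its own T2 bump gives (0, 0, 1)
invoked at 2, #2 has no predecessors; its own T0 bump gives (1, 0, 0)
invoked at 1, #1 merges VC(#3)=(0, 0, 1) and bumps T1's slot → (0, 1, 1)
invoked at 6, #4 merges VC(#2)=(1, 0, 0) and bumps T0's slot → (2, 0, 0)
invoked at 13, #7 merges VC(#4)=(2, 0, 0) and bumps T0's slot → (3, 0, 0)
invoked at 8, #5 merges VC(#1)=(0, 1, 1), VC(#2)=(1, 0, 0) and bumps T1's slot → (1, 2, 1)
invoked at 11, #6 merges VC(#5)=(1, 2, 1) and bumps T1's slot → (1, 3, 1)
invoked at 15, #8 merges VC(#6)=(1, 3, 1) and bumps T1's slot → (1, 4, 1)
target: VC(#6) = (1, 3, 1)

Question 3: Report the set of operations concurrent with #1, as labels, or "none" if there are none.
#2, #3

#1 runs from 1 to 5; window-overlapping ops are concurrent
#2 [2,4]: concurrent
#3 [3,9]: concurrent
#4 [6,7]: after
#5 [8,10]: after
#6 [11,12]: after
#7 [13,14]: after
#8 [15,…): after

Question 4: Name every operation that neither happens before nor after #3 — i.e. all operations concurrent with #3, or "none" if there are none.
#1, #2, #4, #5

#3 spans [3,9]; an op avoiding the whole window 3..9 is ordered, any other is concurrent
#1 [1,5]: concurrent
#2 [2,4]: concurrent
#4 [6,7]: concurrent
#5 [8,10]: concurrent
#6 [11,12]: after
#7 [13,14]: after
#8 [15,…): after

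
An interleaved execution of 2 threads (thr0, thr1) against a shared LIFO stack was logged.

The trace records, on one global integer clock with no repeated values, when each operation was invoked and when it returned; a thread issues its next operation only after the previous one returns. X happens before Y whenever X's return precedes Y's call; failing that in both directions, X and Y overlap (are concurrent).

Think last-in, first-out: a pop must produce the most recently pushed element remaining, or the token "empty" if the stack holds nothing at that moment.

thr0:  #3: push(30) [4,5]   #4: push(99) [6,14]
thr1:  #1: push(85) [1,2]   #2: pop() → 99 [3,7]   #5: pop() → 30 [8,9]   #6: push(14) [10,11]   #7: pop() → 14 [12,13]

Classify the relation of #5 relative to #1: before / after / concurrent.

after

#5 spans [8,9], #1 spans [1,2]
resp(#1)=2 < inv(#5)=8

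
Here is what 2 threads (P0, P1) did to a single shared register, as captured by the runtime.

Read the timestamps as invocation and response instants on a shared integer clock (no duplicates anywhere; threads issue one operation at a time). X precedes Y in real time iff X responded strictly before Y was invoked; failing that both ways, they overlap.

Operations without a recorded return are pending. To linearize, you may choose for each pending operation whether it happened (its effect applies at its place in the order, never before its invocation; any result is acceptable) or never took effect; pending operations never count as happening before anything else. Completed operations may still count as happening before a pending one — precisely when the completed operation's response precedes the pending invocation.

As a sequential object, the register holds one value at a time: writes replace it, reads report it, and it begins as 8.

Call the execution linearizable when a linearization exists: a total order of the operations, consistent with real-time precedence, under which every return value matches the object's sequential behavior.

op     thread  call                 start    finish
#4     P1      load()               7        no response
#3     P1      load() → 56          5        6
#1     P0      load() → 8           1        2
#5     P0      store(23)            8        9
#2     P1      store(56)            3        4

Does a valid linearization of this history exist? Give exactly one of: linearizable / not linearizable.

one valid linearization: #1, #2, #3, #4, #5
step 1: #1 load() → 8 — value 8
step 2: #2 store(56) — value 56
step 3: #3 load() → 56 — value 56
step 4: #4 load() (pending, included) — value 56
step 5: #5 store(23) — value 23

linearizable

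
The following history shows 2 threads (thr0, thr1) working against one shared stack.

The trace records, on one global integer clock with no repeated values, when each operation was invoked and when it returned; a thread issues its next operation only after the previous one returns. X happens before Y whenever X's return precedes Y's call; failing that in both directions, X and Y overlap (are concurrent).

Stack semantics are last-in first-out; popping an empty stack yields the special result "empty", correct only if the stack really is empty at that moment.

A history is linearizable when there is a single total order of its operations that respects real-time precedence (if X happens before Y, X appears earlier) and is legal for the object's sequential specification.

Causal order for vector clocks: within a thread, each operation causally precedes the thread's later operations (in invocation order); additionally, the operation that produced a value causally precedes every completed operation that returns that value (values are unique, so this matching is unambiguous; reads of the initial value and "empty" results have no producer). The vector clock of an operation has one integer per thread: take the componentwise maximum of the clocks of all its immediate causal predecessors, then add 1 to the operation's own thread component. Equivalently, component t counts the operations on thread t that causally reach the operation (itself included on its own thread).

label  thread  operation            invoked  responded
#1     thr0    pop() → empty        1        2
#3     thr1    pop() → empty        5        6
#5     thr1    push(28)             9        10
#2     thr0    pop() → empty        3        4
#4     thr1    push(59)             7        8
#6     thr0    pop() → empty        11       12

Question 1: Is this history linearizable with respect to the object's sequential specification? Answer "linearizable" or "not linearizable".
through event 11 a valid linearization exists; event 12 (#6 responding at time 12) ends that
exhaustive check: the 6 completed stack ops admit one real-time order; illegal
for example #1, #2, #3, #4, #5, #6 fails at step 6: #6 pop() → empty is not legal there

not linearizable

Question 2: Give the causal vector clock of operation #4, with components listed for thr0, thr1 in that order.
root op #3, invoked 5: fresh clock plus thr1's own tick → (0, 1)
root op #1, invoked 1: fresh clock plus thr0's own tick → (1, 0)
VC(#4, invoked at 7): max of VC(#3)=(0, 1), then +1 on thread thr1 → (0, 2)
VC(#2, invoked at 3): max of VC(#1)=(1, 0), then +1 on thread thr0 → (2, 0)
VC(#5, invoked at 9): max of VC(#4)=(0, 2), then +1 on thread thr1 → (0, 3)
VC(#6, invoked at 11): max of VC(#2)=(2, 0), then +1 on thread thr0 → (3, 0)
target: VC(#4) = (0, 2)

(0, 2)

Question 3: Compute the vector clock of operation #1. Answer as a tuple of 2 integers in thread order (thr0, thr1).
#3 (invocation 5): nothing precedes it; thr1's component alone gives (0, 1)
#1 (invocation 1): nothing precedes it; thr0's component alone gives (1, 0)
from VC(#3)=(0, 1), #4 (invoked 7) maxes components and bumps thr1 → (0, 2)
from VC(#1)=(1, 0), #2 (invoked 3) maxes components and bumps thr0 → (2, 0)
from VC(#4)=(0, 2), #5 (invoked 9) maxes components and bumps thr1 → (0, 3)
from VC(#2)=(2, 0), #6 (invoked 11) maxes components and bumps thr0 → (3, 0)
target: VC(#1) = (1, 0)

(1, 0)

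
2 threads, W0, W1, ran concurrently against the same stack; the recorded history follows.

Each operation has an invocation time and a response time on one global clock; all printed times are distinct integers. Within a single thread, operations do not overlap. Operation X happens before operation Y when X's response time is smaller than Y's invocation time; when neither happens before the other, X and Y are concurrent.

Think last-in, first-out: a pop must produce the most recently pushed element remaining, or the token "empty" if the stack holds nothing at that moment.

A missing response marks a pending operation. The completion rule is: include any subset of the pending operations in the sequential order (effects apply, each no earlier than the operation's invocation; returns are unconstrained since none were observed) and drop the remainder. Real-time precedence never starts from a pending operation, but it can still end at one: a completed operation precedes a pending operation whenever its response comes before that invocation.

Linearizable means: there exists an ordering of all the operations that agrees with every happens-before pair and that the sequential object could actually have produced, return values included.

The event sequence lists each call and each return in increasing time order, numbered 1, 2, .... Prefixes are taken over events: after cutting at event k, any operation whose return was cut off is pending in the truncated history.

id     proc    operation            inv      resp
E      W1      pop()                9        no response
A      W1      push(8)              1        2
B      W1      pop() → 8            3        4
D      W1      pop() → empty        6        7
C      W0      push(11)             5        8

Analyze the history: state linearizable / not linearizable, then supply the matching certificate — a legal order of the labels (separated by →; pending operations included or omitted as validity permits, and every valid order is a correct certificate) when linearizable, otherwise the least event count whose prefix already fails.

1. A push(8), leaving stack <8>
2. B pop() → 8, leaving stack <>
3. D pop() → empty, leaving stack <>
4. C push(11), leaving stack <11>

linearizable — witness: A → B → D → C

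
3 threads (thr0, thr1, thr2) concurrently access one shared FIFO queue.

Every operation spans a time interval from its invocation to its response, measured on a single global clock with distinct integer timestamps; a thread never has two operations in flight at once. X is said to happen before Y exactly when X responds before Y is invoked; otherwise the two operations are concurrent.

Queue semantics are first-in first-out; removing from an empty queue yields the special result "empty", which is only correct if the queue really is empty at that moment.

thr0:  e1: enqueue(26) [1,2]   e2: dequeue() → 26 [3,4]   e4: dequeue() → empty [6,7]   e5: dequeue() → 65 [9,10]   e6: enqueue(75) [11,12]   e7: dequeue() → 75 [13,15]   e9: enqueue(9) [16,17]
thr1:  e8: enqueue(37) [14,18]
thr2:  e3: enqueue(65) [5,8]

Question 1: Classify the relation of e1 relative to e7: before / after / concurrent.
Answer: before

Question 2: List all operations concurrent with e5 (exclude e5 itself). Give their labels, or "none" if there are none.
Answer: none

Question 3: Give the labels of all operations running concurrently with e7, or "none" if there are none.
Answer: e8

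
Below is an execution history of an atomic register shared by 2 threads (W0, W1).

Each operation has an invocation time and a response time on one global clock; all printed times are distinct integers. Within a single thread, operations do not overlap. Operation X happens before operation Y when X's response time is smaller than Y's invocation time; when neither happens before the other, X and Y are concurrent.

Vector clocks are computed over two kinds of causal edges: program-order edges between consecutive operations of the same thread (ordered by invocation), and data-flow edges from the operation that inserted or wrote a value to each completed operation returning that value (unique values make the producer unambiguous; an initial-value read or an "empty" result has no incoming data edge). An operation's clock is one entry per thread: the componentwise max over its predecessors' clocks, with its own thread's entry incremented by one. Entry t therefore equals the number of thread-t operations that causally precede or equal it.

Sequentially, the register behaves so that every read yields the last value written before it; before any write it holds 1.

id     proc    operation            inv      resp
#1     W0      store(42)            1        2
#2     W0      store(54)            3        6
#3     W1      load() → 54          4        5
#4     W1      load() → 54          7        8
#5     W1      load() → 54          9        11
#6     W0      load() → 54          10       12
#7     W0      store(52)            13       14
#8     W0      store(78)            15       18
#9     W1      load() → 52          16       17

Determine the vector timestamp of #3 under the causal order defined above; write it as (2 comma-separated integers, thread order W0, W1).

(2, 1)

root op #1, invoked 1: fresh clock plus W0's own tick → (1, 0)
#2, invoked 3, takes VC(#1)=(1, 0) under max, adds 1 for W0 → (2, 0)
#3, invoked 4, takes VC(#2)=(2, 0) under max, adds 1 for W1 → (2, 1)
#6, invoked 10, takes VC(#2)=(2, 0) under max, adds 1 for W0 → (3, 0)
#4, invoked 7, takes VC(#2)=(2, 0), VC(#3)=(2, 1) under max, adds 1 for W1 → (2, 2)
#7, invoked 13, takes VC(#6)=(3, 0) under max, adds 1 for W0 → (4, 0)
#5, invoked 9, takes VC(#2)=(2, 0), VC(#4)=(2, 2) under max, adds 1 for W1 → (2, 3)
#8, invoked 15, takes VC(#7)=(4, 0) under max, adds 1 for W0 → (5, 0)
#9, invoked 16, takes VC(#5)=(2, 3), VC(#7)=(4, 0) under max, adds 1 for W1 → (4, 4)
target: VC(#3) = (2, 1)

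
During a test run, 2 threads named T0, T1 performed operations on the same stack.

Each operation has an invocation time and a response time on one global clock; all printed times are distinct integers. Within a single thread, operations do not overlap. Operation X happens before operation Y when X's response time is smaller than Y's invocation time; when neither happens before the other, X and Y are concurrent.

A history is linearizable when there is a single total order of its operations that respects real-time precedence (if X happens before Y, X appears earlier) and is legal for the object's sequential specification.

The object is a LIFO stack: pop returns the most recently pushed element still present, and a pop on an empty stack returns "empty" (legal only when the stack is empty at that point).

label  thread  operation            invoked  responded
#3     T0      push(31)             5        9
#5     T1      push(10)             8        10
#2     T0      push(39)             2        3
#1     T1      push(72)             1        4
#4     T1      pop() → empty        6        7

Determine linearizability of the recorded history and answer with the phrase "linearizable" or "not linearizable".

already the first 7 events (up to #4's response at time 7) admit no linearization; the first 6 still do
3 completed operations, 2 real-time-consistent orders — every stack replay fails
including or dropping the 1 pending operation (#3) in any combination fails
one such order, #1, #2, #4 (pending dropped), breaks at step 3 where #4 pop() → empty is illegal
one such order, #2, #1, #4 (pending dropped), breaks at step 3 where #4 pop() → empty is illegal

not linearizable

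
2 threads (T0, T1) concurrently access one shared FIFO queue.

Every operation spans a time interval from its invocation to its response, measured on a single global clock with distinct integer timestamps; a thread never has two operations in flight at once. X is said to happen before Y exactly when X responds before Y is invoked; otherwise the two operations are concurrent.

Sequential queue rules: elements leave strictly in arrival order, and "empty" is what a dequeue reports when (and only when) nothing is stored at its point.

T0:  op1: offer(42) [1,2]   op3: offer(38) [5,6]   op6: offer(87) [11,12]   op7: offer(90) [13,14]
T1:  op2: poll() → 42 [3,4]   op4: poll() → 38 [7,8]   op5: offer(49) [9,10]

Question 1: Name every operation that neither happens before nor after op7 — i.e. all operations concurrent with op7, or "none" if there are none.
Answer: none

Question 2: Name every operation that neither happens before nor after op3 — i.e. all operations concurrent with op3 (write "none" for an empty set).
Answer: none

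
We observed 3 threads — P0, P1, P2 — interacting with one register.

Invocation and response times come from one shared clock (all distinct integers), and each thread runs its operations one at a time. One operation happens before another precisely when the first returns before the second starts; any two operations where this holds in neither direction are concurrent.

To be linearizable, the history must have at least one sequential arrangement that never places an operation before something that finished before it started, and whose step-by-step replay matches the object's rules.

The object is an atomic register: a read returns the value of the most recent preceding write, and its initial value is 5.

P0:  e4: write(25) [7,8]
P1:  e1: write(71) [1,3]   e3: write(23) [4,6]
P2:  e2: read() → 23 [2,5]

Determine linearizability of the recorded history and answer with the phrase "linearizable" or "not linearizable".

linearizable

a witness: e1, e3, e2, e4
after step 1 (e1 write(71)): value 71
after step 2 (e3 write(23)): value 23
after step 3 (e2 read() → 23): value 23
after step 4 (e4 write(25)): value 25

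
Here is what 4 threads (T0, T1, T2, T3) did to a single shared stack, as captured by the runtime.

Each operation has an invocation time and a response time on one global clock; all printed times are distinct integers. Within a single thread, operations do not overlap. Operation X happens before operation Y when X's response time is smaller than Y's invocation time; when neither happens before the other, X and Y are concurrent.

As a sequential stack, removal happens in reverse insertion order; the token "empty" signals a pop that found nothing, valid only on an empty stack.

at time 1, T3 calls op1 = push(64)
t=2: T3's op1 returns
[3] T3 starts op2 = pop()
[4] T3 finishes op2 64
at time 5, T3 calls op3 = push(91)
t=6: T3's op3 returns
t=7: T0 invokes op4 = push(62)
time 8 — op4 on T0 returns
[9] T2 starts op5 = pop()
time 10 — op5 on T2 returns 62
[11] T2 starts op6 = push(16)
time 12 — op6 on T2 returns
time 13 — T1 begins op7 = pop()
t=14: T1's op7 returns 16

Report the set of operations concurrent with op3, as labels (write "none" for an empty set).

op3 runs from 5 to 6; window-overlapping ops are concurrent
op1 [1,2]: before
op2 [3,4]: before
op4 [7,8]: after
op5 [9,10]: after
op6 [11,12]: after
op7 [13,14]: after

none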